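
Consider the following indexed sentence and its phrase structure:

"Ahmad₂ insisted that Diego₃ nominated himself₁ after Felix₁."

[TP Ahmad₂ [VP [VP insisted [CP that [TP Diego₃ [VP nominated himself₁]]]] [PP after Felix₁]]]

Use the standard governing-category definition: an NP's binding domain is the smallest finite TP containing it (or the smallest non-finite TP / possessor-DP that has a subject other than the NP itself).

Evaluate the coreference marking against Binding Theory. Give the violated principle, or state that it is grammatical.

Principle A

The two coindexed NPs are *Felix₁* and *himself₁*.
*himself₁* is an anaphor. Principle A requires it to be bound within its binding domain — the embedded TP, whose subject is Diego₃.
Within that domain it is c-commanded by *Diego₃*, which does not share its index.
*Felix₁* does not c-command the anaphor at all.
The anaphor is unbound in its domain → Principle A violation.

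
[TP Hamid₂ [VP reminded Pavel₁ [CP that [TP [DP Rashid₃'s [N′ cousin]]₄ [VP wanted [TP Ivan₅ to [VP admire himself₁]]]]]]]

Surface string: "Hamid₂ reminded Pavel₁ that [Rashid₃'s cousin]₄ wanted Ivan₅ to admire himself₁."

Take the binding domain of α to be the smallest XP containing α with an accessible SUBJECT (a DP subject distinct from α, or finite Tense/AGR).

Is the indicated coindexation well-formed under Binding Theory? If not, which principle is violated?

The two coindexed NPs are *Pavel₁* and *himself₁*.
*himself₁* is an anaphor. Principle A requires it to be bound within its binding domain — the embedded TP, whose subject is Ivan₅.
Within that domain it is c-commanded by *Ivan₅*, which does not share its index.
*Pavel₁* does c-command the anaphor, but from outside its binding domain.
The anaphor is unbound in its domain → Principle A violation.

Principle A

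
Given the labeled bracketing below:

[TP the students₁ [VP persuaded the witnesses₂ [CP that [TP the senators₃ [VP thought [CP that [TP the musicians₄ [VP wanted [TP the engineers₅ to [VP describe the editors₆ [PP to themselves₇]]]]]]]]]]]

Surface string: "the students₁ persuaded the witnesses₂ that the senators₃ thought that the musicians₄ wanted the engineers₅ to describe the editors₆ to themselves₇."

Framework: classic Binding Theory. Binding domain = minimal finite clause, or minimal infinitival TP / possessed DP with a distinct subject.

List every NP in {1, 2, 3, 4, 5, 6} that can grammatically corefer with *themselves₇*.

*themselves* is an anaphor, so Principle A applies: it must be bound in its binding domain.
Binding domain of *themselves₇*: the embedded TP, whose subject is the engineers₅.
*the students₁* c-commands the anaphor but is outside its binding domain → cannot satisfy Principle A.
*the witnesses₂* c-commands the anaphor but is outside its binding domain → cannot satisfy Principle A.
*the senators₃* c-commands the anaphor but is outside its binding domain → cannot satisfy Principle A.
*the musicians₄* c-commands the anaphor but is outside its binding domain → cannot satisfy Principle A.
*the engineers₅* c-commands the anaphor within its binding domain → licit binder.
*the editors₆* c-commands the anaphor within its binding domain → licit binder.

{5, 6}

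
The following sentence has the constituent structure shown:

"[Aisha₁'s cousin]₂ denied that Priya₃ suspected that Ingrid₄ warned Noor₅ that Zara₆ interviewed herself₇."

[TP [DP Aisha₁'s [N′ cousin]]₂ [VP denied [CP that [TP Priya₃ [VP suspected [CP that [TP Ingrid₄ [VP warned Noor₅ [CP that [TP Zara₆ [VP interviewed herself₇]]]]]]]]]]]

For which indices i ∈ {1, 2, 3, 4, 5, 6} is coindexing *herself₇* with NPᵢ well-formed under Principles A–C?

{6}

*herself* is an anaphor, so Principle A applies: it must be bound in its binding domain.
Binding domain of *herself₇*: the embedded TP, whose subject is Zara₆.
*Aisha₁* does not c-command the anaphor → cannot bind it.
*[Aisha₁'s cousin]₂* c-commands the anaphor but is outside its binding domain → cannot satisfy Principle A.
*Priya₃* c-commands the anaphor but is outside its binding domain → cannot satisfy Principle A.
*Ingrid₄* c-commands the anaphor but is outside its binding domain → cannot satisfy Principle A.
*Noor₅* c-commands the anaphor but is outside its binding domain → cannot satisfy Principle A.
*Zara₆* c-commands the anaphor within its binding domain → licit binder.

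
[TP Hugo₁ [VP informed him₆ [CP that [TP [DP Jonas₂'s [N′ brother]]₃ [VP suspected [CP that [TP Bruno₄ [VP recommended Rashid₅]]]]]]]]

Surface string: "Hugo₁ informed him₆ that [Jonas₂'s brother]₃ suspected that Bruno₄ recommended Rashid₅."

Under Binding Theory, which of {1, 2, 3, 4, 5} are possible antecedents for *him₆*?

none

*him* is a pronoun, so Principle B applies: it must be free in its binding domain.
Binding domain of *him₆*: the matrix TP, whose subject is Hugo₁.
*Hugo₁* c-commands the pronoun within its binding domain → coindexation would violate Principle B.
*Jonas₂*: the pronoun c-commands this R-expression → coindexation would violate Principle C on *Jonas₂*.
*[Jonas₂'s brother]₃*: the pronoun c-commands this R-expression → coindexation would violate Principle C on *[Jonas₂'s brother]₃*.
*Bruno₄*: the pronoun c-commands this R-expression → coindexation would violate Principle C on *Bruno₄*.
*Rashid₅*: the pronoun c-commands this R-expression → coindexation would violate Principle C on *Rashid₅*.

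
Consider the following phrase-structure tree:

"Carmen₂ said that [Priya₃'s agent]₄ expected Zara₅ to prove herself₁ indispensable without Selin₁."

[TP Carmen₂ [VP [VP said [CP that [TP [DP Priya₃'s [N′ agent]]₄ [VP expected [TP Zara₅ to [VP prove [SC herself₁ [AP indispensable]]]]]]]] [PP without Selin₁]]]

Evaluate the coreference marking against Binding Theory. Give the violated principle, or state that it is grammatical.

Principle A

The two coindexed NPs are *Selin₁* and *herself₁*.
*herself₁* is an anaphor. Principle A requires it to be bound within its binding domain — the embedded TP, whose subject is Zara₅.
Within that domain it is c-commanded by *Zara₅*, which does not share its index.
*Selin₁* does not c-command the anaphor at all.
The anaphor is unbound in its domain → Principle A violation.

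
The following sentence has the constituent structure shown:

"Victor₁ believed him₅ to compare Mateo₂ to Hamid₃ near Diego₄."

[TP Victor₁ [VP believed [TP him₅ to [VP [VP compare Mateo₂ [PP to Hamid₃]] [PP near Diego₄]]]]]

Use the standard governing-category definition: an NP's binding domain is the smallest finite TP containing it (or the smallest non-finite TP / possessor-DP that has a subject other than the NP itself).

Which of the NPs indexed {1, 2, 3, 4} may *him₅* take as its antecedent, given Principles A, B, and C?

*him* is a pronoun, so Principle B applies: it must be free in its binding domain.
Binding domain of *him₅*: the matrix TP, whose subject is Victor₁.
*Victor₁* c-commands the pronoun within its binding domain → coindexation would violate Principle B.
*Mateo₂*: the pronoun c-commands this R-expression → coindexation would violate Principle C on *Mateo₂*.
*Hamid₃*: the pronoun c-commands this R-expression → coindexation would violate Principle C on *Hamid₃*.
*Diego₄*: the pronoun c-commands this R-expression → coindexation would violate Principle C on *Diego₄*.

none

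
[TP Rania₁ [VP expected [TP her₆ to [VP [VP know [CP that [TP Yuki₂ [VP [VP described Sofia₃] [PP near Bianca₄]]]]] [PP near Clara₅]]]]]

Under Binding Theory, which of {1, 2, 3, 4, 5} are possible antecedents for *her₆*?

*her* is a pronoun, so Principle B applies: it must be free in its binding domain.
Binding domain of *her₆*: the matrix TP, whose subject is Rania₁.
*Rania₁* c-commands the pronoun within its binding domain → coindexation would violate Principle B.
*Yuki₂*: the pronoun c-commands this R-expression → coindexation would violate Principle C on *Yuki₂*.
*Sofia₃*: the pronoun c-commands this R-expression → coindexation would violate Principle C on *Sofia₃*.
*Bianca₄*: the pronoun c-commands this R-expression → coindexation would violate Principle C on *Bianca₄*.
*Clara₅*: the pronoun c-commands this R-expression → coindexation would violate Principle C on *Clara₅*.

none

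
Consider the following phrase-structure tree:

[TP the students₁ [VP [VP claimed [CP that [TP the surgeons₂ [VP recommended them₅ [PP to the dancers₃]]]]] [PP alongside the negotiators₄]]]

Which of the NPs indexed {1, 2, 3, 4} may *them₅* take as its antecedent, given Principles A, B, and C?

*them* is a pronoun, so Principle B applies: it must be free in its binding domain.
Binding domain of *them₅*: the embedded TP, whose subject is the surgeons₂.
*the students₁* c-commands the pronoun but from outside its binding domain, and is not c-commanded by it → coindexation permitted.
*the surgeons₂* c-commands the pronoun within its binding domain → coindexation would violate Principle B.
*the dancers₃*: the pronoun c-commands this R-expression → coindexation would violate Principle C on *the dancers₃*.
*the negotiators₄* and the pronoun do not c-command one another → neither Principle B nor Principle C is at stake; coindexation permitted.

{1, 4}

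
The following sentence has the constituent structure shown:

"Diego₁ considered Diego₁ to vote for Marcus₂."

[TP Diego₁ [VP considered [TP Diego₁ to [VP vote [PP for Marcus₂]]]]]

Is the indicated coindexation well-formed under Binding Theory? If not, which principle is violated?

The two coindexed NPs are *Diego₁* (the higher occurrence) and *Diego₁* (the lower occurrence).
*Diego₁* (the lower occurrence) is an R-expression. Principle C requires it to be free everywhere.
*Diego₁* (the higher occurrence) c-commands it and carries the same index.
The R-expression is bound → Principle C violation.

Principle C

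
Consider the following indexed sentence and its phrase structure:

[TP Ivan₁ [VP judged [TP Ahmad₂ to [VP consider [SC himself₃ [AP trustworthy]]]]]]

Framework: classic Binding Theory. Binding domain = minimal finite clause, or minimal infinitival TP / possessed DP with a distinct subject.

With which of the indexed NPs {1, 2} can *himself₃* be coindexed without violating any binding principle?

*himself* is an anaphor, so Principle A applies: it must be bound in its binding domain.
Binding domain of *himself₃*: the embedded TP, whose subject is Ahmad₂.
*Ivan₁* c-commands the anaphor but is outside its binding domain → cannot satisfy Principle A.
*Ahmad₂* c-commands the anaphor within its binding domain → licit binder.

{2}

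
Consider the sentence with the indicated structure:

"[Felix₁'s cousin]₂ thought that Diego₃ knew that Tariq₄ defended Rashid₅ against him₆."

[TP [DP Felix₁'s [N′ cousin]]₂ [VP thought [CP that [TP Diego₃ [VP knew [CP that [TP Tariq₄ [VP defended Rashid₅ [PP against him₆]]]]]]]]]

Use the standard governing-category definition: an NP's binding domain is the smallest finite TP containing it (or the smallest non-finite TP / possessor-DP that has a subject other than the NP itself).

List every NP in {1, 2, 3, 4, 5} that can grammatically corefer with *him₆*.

{1, 2, 3}

*him* is a pronoun, so Principle B applies: it must be free in its binding domain.
Binding domain of *him₆*: the embedded TP, whose subject is Tariq₄.
*Felix₁* and the pronoun do not c-command one another → neither Principle B nor Principle C is at stake; coindexation permitted.
*[Felix₁'s cousin]₂* c-commands the pronoun but from outside its binding domain, and is not c-commanded by it → coindexation permitted.
*Diego₃* c-commands the pronoun but from outside its binding domain, and is not c-commanded by it → coindexation permitted.
*Tariq₄* c-commands the pronoun within its binding domain → coindexation would violate Principle B.
*Rashid₅* c-commands the pronoun within its binding domain → coindexation would violate Principle B.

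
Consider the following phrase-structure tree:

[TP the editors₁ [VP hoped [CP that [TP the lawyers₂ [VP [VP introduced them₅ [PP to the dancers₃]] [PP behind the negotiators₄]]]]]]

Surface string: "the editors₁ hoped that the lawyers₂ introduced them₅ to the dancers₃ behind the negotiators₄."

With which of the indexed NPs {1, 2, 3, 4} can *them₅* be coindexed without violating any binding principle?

{1, 4}

*them* is a pronoun, so Principle B applies: it must be free in its binding domain.
Binding domain of *them₅*: the embedded TP, whose subject is the lawyers₂.
*the editors₁* c-commands the pronoun but from outside its binding domain, and is not c-commanded by it → coindexation permitted.
*the lawyers₂* c-commands the pronoun within its binding domain → coindexation would violate Principle B.
*the dancers₃*: the pronoun c-commands this R-expression → coindexation would violate Principle C on *the dancers₃*.
*the negotiators₄* and the pronoun do not c-command one another → neither Principle B nor Principle C is at stake; coindexation permitted.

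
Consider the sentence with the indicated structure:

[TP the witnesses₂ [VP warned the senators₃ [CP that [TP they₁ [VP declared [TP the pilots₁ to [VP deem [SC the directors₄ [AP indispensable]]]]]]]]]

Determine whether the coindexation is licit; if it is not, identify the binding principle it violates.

The two coindexed NPs are *they₁* and *the pilots₁*.
*the pilots₁* is an R-expression. Principle C requires it to be free everywhere.
*they₁* c-commands it and carries the same index.
The R-expression is bound → Principle C violation.

Principle C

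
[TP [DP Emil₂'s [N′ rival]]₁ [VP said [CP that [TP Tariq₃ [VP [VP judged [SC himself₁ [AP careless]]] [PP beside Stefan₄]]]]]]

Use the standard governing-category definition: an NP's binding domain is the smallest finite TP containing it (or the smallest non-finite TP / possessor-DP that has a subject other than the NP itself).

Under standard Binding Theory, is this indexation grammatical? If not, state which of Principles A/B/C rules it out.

The two coindexed NPs are *[Emil₂'s rival]₁* and *himself₁*.
*himself₁* is an anaphor. Principle A requires it to be bound within its binding domain — the embedded TP, whose subject is Tariq₃.
Within that domain it is c-commanded by *Tariq₃*, which does not share its index.
*[Emil₂'s rival]₁* does c-command the anaphor, but from outside its binding domain.
The anaphor is unbound in its domain → Principle A violation.

Principle A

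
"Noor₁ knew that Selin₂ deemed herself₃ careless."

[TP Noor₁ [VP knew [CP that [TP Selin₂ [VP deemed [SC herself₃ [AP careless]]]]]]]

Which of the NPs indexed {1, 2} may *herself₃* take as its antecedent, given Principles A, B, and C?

{2}

*herself* is an anaphor, so Principle A applies: it must be bound in its binding domain.
Binding domain of *herself₃*: the embedded TP, whose subject is Selin₂.
*Noor₁* c-commands the anaphor but is outside its binding domain → cannot satisfy Principle A.
*Selin₂* c-commands the anaphor within its binding domain → licit binder.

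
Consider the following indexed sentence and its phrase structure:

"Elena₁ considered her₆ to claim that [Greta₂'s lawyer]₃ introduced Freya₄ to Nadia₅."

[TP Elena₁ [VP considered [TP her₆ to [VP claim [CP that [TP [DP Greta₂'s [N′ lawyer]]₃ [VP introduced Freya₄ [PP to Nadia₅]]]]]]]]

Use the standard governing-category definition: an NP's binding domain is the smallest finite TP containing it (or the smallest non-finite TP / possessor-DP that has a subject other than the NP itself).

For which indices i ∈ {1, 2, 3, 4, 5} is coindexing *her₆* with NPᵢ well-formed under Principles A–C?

*her* is a pronoun, so Principle B applies: it must be free in its binding domain.
Binding domain of *her₆*: the matrix TP, whose subject is Elena₁.
*Elena₁* c-commands the pronoun within its binding domain → coindexation would violate Principle B.
*Greta₂*: the pronoun c-commands this R-expression → coindexation would violate Principle C on *Greta₂*.
*[Greta₂'s lawyer]₃*: the pronoun c-commands this R-expression → coindexation would violate Principle C on *[Greta₂'s lawyer]₃*.
*Freya₄*: the pronoun c-commands this R-expression → coindexation would violate Principle C on *Freya₄*.
*Nadia₅*: the pronoun c-commands this R-expression → coindexation would violate Principle C on *Nadia₅*.

none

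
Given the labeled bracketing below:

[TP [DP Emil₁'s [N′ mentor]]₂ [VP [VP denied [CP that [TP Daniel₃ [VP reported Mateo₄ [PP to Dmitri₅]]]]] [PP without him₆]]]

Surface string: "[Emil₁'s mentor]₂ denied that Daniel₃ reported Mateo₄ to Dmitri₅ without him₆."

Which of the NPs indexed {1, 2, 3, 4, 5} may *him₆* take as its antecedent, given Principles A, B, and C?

*him* is a pronoun, so Principle B applies: it must be free in its binding domain.
Binding domain of *him₆*: the matrix TP, whose subject is [Emil₁'s mentor]₂.
*Emil₁* and the pronoun do not c-command one another → neither Principle B nor Principle C is at stake; coindexation permitted.
*[Emil₁'s mentor]₂* c-commands the pronoun within its binding domain → coindexation would violate Principle B.
*Daniel₃* and the pronoun do not c-command one another → neither Principle B nor Principle C is at stake; coindexation permitted.
*Mateo₄* and the pronoun do not c-command one another → neither Principle B nor Principle C is at stake; coindexation permitted.
*Dmitri₅* and the pronoun do not c-command one another → neither Principle B nor Principle C is at stake; coindexation permitted.

{1, 3, 4, 5}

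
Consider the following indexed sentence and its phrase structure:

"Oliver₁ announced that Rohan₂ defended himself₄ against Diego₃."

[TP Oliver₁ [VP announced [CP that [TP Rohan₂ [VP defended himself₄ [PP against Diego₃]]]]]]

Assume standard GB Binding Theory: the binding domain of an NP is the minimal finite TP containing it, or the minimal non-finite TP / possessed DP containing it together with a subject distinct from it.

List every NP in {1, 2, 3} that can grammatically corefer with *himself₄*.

{2}

*himself* is an anaphor, so Principle A applies: it must be bound in its binding domain.
Binding domain of *himself₄*: the embedded TP, whose subject is Rohan₂.
*Oliver₁* c-commands the anaphor but is outside its binding domain → cannot satisfy Principle A.
*Rohan₂* c-commands the anaphor within its binding domain → licit binder.
*Diego₃* does not c-command the anaphor → cannot bind it.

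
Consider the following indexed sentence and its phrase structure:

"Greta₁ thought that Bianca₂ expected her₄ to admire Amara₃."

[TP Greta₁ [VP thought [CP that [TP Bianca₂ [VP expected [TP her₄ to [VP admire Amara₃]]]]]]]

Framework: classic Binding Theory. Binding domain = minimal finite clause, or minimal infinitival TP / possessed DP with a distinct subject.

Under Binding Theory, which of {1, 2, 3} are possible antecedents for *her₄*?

{1}

*her* is a pronoun, so Principle B applies: it must be free in its binding domain.
Binding domain of *her₄*: the embedded TP, whose subject is Bianca₂.
*Greta₁* c-commands the pronoun but from outside its binding domain, and is not c-commanded by it → coindexation permitted.
*Bianca₂* c-commands the pronoun within its binding domain → coindexation would violate Principle B.
*Amara₃*: the pronoun c-commands this R-expression → coindexation would violate Principle C on *Amara₃*.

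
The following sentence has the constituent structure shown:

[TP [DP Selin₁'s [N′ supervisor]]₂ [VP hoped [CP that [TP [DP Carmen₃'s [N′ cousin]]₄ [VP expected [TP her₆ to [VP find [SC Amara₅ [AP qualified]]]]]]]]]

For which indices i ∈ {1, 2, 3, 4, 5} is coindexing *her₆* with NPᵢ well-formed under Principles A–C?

*her* is a pronoun, so Principle B applies: it must be free in its binding domain.
Binding domain of *her₆*: the embedded TP, whose subject is [Carmen₃'s cousin]₄.
*Selin₁* and the pronoun do not c-command one another → neither Principle B nor Principle C is at stake; coindexation permitted.
*[Selin₁'s supervisor]₂* c-commands the pronoun but from outside its binding domain, and is not c-commanded by it → coindexation permitted.
*Carmen₃* and the pronoun do not c-command one another → neither Principle B nor Principle C is at stake; coindexation permitted.
*[Carmen₃'s cousin]₄* c-commands the pronoun within its binding domain → coindexation would violate Principle B.
*Amara₅*: the pronoun c-commands this R-expression → coindexation would violate Principle C on *Amara₅*.

{1, 2, 3}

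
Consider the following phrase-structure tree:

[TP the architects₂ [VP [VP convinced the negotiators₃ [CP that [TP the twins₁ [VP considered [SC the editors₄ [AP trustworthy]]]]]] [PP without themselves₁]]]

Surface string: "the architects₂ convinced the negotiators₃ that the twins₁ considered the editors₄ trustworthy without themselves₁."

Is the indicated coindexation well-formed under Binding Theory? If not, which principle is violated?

Principle A

The two coindexed NPs are *the twins₁* and *themselves₁*.
*themselves₁* is an anaphor. Principle A requires it to be bound within its binding domain — the matrix TP, whose subject is the architects₂.
Within that domain it is c-commanded by *the architects₂*, which does not share its index.
*the twins₁* does not c-command the anaphor at all.
The anaphor is unbound in its domain → Principle A violation.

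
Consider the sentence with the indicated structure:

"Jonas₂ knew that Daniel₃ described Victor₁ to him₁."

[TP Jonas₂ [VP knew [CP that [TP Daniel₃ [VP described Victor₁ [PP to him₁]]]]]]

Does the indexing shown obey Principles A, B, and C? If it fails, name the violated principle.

Principle B

The two coindexed NPs are *Victor₁* and *him₁*.
*him₁* is a pronoun. Its binding domain is the embedded TP, whose subject is Daniel₃.
*Victor₁* c-commands it within that domain and carries the same index.
The pronoun is locally bound → Principle B violation.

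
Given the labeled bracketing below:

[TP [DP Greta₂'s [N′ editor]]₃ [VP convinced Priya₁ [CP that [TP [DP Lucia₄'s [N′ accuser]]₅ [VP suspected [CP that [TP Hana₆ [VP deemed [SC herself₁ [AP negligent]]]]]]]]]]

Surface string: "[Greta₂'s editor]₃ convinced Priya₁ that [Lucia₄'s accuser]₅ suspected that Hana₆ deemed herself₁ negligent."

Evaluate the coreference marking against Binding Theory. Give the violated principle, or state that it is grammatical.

The two coindexed NPs are *Priya₁* and *herself₁*.
*herself₁* is an anaphor. Principle A requires it to be bound within its binding domain — the embedded TP, whose subject is Hana₆.
Within that domain it is c-commanded by *Hana₆*, which does not share its index.
*Priya₁* does c-command the anaphor, but from outside its binding domain.
The anaphor is unbound in its domain → Principle A violation.

Principle A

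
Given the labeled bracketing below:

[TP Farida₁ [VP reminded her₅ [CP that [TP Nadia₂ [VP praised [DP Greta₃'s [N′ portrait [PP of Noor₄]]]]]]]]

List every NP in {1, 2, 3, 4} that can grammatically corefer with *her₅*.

*her* is a pronoun, so Principle B applies: it must be free in its binding domain.
Binding domain of *her₅*: the matrix TP, whose subject is Farida₁.
*Farida₁* c-commands the pronoun within its binding domain → coindexation would violate Principle B.
*Nadia₂*: the pronoun c-commands this R-expression → coindexation would violate Principle C on *Nadia₂*.
*Greta₃*: the pronoun c-commands this R-expression → coindexation would violate Principle C on *Greta₃*.
*Noor₄*: the pronoun c-commands this R-expression → coindexation would violate Principle C on *Noor₄*.

none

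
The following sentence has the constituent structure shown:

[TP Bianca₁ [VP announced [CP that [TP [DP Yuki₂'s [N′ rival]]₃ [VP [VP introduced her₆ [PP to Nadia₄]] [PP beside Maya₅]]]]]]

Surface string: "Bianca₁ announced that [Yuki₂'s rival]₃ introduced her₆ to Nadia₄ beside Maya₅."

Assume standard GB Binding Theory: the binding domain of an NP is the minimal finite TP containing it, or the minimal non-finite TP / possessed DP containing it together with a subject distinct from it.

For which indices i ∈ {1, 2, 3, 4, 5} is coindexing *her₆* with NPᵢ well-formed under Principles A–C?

*her* is a pronoun, so Principle B applies: it must be free in its binding domain.
Binding domain of *her₆*: the embedded TP, whose subject is [Yuki₂'s rival]₃.
*Bianca₁* c-commands the pronoun but from outside its binding domain, and is not c-commanded by it → coindexation permitted.
*Yuki₂* and the pronoun do not c-command one another → neither Principle B nor Principle C is at stake; coindexation permitted.
*[Yuki₂'s rival]₃* c-commands the pronoun within its binding domain → coindexation would violate Principle B.
*Nadia₄*: the pronoun c-commands this R-expression → coindexation would violate Principle C on *Nadia₄*.
*Maya₅* and the pronoun do not c-command one another → neither Principle B nor Principle C is at stake; coindexation permitted.

{1, 2, 5}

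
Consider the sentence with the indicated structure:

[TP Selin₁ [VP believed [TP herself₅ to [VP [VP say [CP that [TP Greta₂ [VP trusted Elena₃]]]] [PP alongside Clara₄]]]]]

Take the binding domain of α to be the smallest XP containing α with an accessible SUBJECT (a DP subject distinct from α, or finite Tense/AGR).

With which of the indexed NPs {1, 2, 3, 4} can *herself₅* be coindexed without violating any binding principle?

*herself* is an anaphor, so Principle A applies: it must be bound in its binding domain.
Binding domain of *herself₅*: the matrix TP, whose subject is Selin₁.
*Selin₁* c-commands the anaphor within its binding domain → licit binder.
*Greta₂* does not c-command the anaphor → cannot bind it.
*Elena₃* does not c-command the anaphor → cannot bind it.
*Clara₄* does not c-command the anaphor → cannot bind it.

{1}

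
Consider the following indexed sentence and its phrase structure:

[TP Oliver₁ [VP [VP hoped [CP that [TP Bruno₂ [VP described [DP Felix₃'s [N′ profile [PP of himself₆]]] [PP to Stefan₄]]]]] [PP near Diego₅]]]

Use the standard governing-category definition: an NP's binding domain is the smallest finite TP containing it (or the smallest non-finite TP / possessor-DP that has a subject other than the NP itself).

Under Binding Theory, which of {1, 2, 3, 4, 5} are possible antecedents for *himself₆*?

{3}

*himself* is an anaphor, so Principle A applies: it must be bound in its binding domain.
Binding domain of *himself₆*: the possessed DP, whose subject is Felix₃.
*Oliver₁* c-commands the anaphor but is outside its binding domain → cannot satisfy Principle A.
*Bruno₂* c-commands the anaphor but is outside its binding domain → cannot satisfy Principle A.
*Felix₃* c-commands the anaphor within its binding domain → licit binder.
*Stefan₄* does not c-command the anaphor → cannot bind it.
*Diego₅* does not c-command the anaphor → cannot bind it.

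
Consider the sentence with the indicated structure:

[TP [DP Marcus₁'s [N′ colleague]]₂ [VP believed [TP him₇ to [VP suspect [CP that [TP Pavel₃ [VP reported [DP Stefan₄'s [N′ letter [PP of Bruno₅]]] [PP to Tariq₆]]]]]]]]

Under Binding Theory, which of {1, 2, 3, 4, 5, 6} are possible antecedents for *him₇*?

{1}

*him* is a pronoun, so Principle B applies: it must be free in its binding domain.
Binding domain of *him₇*: the matrix TP, whose subject is [Marcus₁'s colleague]₂.
*Marcus₁* and the pronoun do not c-command one another → neither Principle B nor Principle C is at stake; coindexation permitted.
*[Marcus₁'s colleague]₂* c-commands the pronoun within its binding domain → coindexation would violate Principle B.
*Pavel₃*: the pronoun c-commands this R-expression → coindexation would violate Principle C on *Pavel₃*.
*Stefan₄*: the pronoun c-commands this R-expression → coindexation would violate Principle C on *Stefan₄*.
*Bruno₅*: the pronoun c-commands this R-expression → coindexation would violate Principle C on *Bruno₅*.
*Tariq₆*: the pronoun c-commands this R-expression → coindexation would violate Principle C on *Tariq₆*.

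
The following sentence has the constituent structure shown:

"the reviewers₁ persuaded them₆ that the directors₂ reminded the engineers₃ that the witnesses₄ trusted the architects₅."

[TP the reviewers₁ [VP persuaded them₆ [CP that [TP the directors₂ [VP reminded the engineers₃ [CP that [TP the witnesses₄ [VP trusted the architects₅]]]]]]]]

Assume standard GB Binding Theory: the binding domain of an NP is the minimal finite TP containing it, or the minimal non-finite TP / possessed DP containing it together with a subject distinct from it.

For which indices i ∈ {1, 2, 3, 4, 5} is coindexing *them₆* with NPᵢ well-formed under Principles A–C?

none

*them* is a pronoun, so Principle B applies: it must be free in its binding domain.
Binding domain of *them₆*: the matrix TP, whose subject is the reviewers₁.
*the reviewers₁* c-commands the pronoun within its binding domain → coindexation would violate Principle B.
*the directors₂*: the pronoun c-commands this R-expression → coindexation would violate Principle C on *the directors₂*.
*the engineers₃*: the pronoun c-commands this R-expression → coindexation would violate Principle C on *the engineers₃*.
*the witnesses₄*: the pronoun c-commands this R-expression → coindexation would violate Principle C on *the witnesses₄*.
*the architects₅*: the pronoun c-commands this R-expression → coindexation would violate Principle C on *the architects₅*.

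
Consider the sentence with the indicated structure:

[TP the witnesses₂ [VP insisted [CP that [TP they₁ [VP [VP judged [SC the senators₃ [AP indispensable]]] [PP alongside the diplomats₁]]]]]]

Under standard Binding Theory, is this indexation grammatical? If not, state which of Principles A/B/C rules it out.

The two coindexed NPs are *they₁* and *the diplomats₁*.
*the diplomats₁* is an R-expression. Principle C requires it to be free everywhere.
*they₁* c-commands it and carries the same index.
The R-expression is bound → Principle C violation.

Principle C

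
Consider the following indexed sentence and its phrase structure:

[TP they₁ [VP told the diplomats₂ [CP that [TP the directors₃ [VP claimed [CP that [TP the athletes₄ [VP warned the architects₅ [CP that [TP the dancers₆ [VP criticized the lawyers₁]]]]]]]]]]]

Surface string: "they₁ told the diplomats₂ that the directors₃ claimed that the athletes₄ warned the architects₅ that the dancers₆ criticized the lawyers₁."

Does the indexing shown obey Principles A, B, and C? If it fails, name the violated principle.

Principle C

The two coindexed NPs are *they₁* and *the lawyers₁*.
*the lawyers₁* is an R-expression. Principle C requires it to be free everywhere.
*they₁* c-commands it and carries the same index.
The R-expression is bound → Principle C violation.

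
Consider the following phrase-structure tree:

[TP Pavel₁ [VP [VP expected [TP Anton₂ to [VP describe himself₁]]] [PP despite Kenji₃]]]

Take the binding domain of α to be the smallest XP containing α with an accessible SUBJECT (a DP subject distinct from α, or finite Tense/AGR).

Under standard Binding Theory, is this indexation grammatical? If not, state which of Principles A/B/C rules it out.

Principle A

The two coindexed NPs are *Pavel₁* and *himself₁*.
*himself₁* is an anaphor. Principle A requires it to be bound within its binding domain — the embedded TP, whose subject is Anton₂.
Within that domain it is c-commanded by *Anton₂*, which does not share its index.
*Pavel₁* does c-command the anaphor, but from outside its binding domain.
The anaphor is unbound in its domain → Principle A violation.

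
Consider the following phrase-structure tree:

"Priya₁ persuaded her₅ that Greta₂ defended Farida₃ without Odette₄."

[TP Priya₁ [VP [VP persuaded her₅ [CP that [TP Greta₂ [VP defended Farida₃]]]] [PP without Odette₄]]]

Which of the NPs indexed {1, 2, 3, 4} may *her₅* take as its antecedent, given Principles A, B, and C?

{4}

*her* is a pronoun, so Principle B applies: it must be free in its binding domain.
Binding domain of *her₅*: the matrix TP, whose subject is Priya₁.
*Priya₁* c-commands the pronoun within its binding domain → coindexation would violate Principle B.
*Greta₂*: the pronoun c-commands this R-expression → coindexation would violate Principle C on *Greta₂*.
*Farida₃*: the pronoun c-commands this R-expression → coindexation would violate Principle C on *Farida₃*.
*Odette₄* and the pronoun do not c-command one another → neither Principle B nor Principle C is at stake; coindexation permitted.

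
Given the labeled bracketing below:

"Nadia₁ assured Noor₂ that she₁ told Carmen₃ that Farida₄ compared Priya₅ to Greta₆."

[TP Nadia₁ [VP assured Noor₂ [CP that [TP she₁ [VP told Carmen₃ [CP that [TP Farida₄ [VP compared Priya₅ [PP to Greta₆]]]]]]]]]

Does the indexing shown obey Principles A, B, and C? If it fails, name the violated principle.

grammatical

The two coindexed NPs are *Nadia₁* and *she₁*.
*she₁* is a pronoun; nothing c-commands it within its binding domain (the embedded TP.), so Principle B holds trivially.
*Nadia₁* is an R-expression; *she₁* does not c-command it, and no other NP shares its index, so Principle C is satisfied.
All principles are respected.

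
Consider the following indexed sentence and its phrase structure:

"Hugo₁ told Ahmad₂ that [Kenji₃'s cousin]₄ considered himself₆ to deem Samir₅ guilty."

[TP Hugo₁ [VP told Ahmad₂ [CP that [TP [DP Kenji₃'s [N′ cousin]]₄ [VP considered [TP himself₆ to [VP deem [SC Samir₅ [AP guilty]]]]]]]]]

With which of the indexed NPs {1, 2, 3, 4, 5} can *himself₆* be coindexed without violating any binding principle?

*himself* is an anaphor, so Principle A applies: it must be bound in its binding domain.
Binding domain of *himself₆*: the embedded TP, whose subject is [Kenji₃'s cousin]₄.
*Hugo₁* c-commands the anaphor but is outside its binding domain → cannot satisfy Principle A.
*Ahmad₂* c-commands the anaphor but is outside its binding domain → cannot satisfy Principle A.
*Kenji₃* does not c-command the anaphor → cannot bind it.
*[Kenji₃'s cousin]₄* c-commands the anaphor within its binding domain → licit binder.
*Samir₅* does not c-command the anaphor → cannot bind it.

{4}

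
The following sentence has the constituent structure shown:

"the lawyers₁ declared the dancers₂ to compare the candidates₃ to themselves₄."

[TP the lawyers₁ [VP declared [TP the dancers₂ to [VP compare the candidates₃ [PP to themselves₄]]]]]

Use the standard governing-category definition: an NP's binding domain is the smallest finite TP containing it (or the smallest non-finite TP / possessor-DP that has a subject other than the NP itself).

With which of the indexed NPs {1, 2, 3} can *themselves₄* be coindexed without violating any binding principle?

*themselves* is an anaphor, so Principle A applies: it must be bound in its binding domain.
Binding domain of *themselves₄*: the embedded TP, whose subject is the dancers₂.
*the lawyers₁* c-commands the anaphor but is outside its binding domain → cannot satisfy Principle A.
*the dancers₂* c-commands the anaphor within its binding domain → licit binder.
*the candidates₃* c-commands the anaphor within its binding domain → licit binder.

{2, 3}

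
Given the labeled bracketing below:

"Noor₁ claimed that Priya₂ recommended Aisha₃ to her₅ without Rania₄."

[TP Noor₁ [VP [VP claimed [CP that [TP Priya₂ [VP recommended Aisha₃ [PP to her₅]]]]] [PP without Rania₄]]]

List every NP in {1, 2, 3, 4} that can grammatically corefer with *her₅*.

{1, 4}

*her* is a pronoun, so Principle B applies: it must be free in its binding domain.
Binding domain of *her₅*: the embedded TP, whose subject is Priya₂.
*Noor₁* c-commands the pronoun but from outside its binding domain, and is not c-commanded by it → coindexation permitted.
*Priya₂* c-commands the pronoun within its binding domain → coindexation would violate Principle B.
*Aisha₃* c-commands the pronoun within its binding domain → coindexation would violate Principle B.
*Rania₄* and the pronoun do not c-command one another → neither Principle B nor Principle C is at stake; coindexation permitted.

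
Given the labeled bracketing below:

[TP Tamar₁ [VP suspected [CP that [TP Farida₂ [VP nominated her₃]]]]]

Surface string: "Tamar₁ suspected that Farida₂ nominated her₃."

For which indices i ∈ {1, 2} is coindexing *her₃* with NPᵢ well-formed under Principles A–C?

*her* is a pronoun, so Principle B applies: it must be free in its binding domain.
Binding domain of *her₃*: the embedded TP, whose subject is Farida₂.
*Tamar₁* c-commands the pronoun but from outside its binding domain, and is not c-commanded by it → coindexation permitted.
*Farida₂* c-commands the pronoun within its binding domain → coindexation would violate Principle B.

{1}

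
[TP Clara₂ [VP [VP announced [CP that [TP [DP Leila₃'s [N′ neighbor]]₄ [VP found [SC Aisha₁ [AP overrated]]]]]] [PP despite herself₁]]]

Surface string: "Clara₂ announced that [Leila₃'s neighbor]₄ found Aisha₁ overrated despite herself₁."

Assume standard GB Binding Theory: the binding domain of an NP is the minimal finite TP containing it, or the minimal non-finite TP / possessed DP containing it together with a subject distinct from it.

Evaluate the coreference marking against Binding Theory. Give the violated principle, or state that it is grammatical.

Principle A

The two coindexed NPs are *Aisha₁* and *herself₁*.
*herself₁* is an anaphor. Principle A requires it to be bound within its binding domain — the matrix TP, whose subject is Clara₂.
Within that domain it is c-commanded by *Clara₂*, which does not share its index.
*Aisha₁* does not c-command the anaphor at all.
The anaphor is unbound in its domain → Principle A violation.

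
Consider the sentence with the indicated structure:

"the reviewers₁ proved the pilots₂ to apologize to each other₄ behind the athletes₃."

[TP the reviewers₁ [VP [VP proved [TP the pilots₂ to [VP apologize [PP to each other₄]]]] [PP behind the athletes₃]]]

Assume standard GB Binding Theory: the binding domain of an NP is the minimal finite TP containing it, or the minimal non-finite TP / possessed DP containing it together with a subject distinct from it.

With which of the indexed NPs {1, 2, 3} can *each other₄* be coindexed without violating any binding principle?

{2}

*each other* is an anaphor, so Principle A applies: it must be bound in its binding domain.
Binding domain of *each other₄*: the embedded TP, whose subject is the pilots₂.
*the reviewers₁* c-commands the anaphor but is outside its binding domain → cannot satisfy Principle A.
*the pilots₂* c-commands the anaphor within its binding domain → licit binder.
*the athletes₃* does not c-command the anaphor → cannot bind it.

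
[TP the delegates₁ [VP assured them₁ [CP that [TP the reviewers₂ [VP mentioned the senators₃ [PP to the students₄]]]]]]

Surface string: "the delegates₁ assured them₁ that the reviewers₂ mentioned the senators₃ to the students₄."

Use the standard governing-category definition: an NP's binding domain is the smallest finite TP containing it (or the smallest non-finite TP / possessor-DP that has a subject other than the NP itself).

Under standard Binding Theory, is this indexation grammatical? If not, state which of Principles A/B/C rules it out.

Principle B

The two coindexed NPs are *the delegates₁* and *them₁*.
*them₁* is a pronoun. Its binding domain is the matrix TP, whose subject is the delegates₁.
*the delegates₁* c-commands it within that domain and carries the same index.
The pronoun is locally bound → Principle B violation.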